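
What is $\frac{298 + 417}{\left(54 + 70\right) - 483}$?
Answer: $- \frac{715}{359} \approx -1.9916$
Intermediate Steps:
$\frac{298 + 417}{\left(54 + 70\right) - 483} = \frac{715}{124 - 483} = \frac{715}{-359} = 715 \left(- \frac{1}{359}\right) = - \frac{715}{359}$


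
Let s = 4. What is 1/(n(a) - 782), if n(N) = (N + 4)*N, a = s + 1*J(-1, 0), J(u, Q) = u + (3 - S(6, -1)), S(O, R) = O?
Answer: -1/782 ≈ -0.0012788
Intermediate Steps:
J(u, Q) = -3 + u (J(u, Q) = u + (3 - 1*6) = u + (3 - 6) = u - 3 = -3 + u)
a = 0 (a = 4 + 1*(-3 - 1) = 4 + 1*(-4) = 4 - 4 = 0)
n(N) = N*(4 + N) (n(N) = (4 + N)*N = N*(4 + N))
1/(n(a) - 782) = 1/(0*(4 + 0) - 782) = 1/(0*4 - 782) = 1/(0 - 782) = 1/(-782) = -1/782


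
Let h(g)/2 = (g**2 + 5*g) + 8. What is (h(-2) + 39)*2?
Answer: 86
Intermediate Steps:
h(g) = 16 + 2*g**2 + 10*g (h(g) = 2*((g**2 + 5*g) + 8) = 2*(8 + g**2 + 5*g) = 16 + 2*g**2 + 10*g)
(h(-2) + 39)*2 = ((16 + 2*(-2)**2 + 10*(-2)) + 39)*2 = ((16 + 2*4 - 20) + 39)*2 = ((16 + 8 - 20) + 39)*2 = (4 + 39)*2 = 43*2 = 86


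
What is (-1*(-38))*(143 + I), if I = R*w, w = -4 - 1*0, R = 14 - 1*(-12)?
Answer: 1482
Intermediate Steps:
R = 26 (R = 14 + 12 = 26)
w = -4 (w = -4 + 0 = -4)
I = -104 (I = 26*(-4) = -104)
(-1*(-38))*(143 + I) = (-1*(-38))*(143 - 104) = 38*39 = 1482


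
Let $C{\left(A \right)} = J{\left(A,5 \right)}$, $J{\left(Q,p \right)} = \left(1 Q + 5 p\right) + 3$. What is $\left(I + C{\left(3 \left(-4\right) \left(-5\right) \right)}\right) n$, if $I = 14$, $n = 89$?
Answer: $9078$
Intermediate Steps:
$J{\left(Q,p \right)} = 3 + Q + 5 p$ ($J{\left(Q,p \right)} = \left(Q + 5 p\right) + 3 = 3 + Q + 5 p$)
$C{\left(A \right)} = 28 + A$ ($C{\left(A \right)} = 3 + A + 5 \cdot 5 = 3 + A + 25 = 28 + A$)
$\left(I + C{\left(3 \left(-4\right) \left(-5\right) \right)}\right) n = \left(14 + \left(28 + 3 \left(-4\right) \left(-5\right)\right)\right) 89 = \left(14 + \left(28 - -60\right)\right) 89 = \left(14 + \left(28 + 60\right)\right) 89 = \left(14 + 88\right) 89 = 102 \cdot 89 = 9078$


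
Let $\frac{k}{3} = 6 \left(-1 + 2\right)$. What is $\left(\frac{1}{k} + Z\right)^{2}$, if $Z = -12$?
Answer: $\frac{46225}{324} \approx 142.67$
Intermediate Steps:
$k = 18$ ($k = 3 \cdot 6 \left(-1 + 2\right) = 3 \cdot 6 \cdot 1 = 3 \cdot 6 = 18$)
$\left(\frac{1}{k} + Z\right)^{2} = \left(\frac{1}{18} - 12\right)^{2} = \left(- \frac{215}{18}\right)^{2} = \frac{46225}{324}$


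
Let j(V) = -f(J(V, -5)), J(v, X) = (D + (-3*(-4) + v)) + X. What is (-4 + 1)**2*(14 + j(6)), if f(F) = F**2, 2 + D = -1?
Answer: -774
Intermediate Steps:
D = -3 (D = -2 - 1 = -3)
J(v, X) = 9 + X + v (J(v, X) = (-3 + (-3*(-4) + v)) + X = (-3 + (12 + v)) + X = (9 + v) + X = 9 + X + v)
j(V) = -(4 + V)**2 (j(V) = -(9 - 5 + V)**2 = -(4 + V)**2)
(-4 + 1)**2*(14 + j(6)) = (-4 + 1)**2*(14 - (4 + 6)**2) = (-3)**2*(14 - 1*10**2) = 9*(14 - 1*100) = 9*(14 - 100) = 9*(-86) = -774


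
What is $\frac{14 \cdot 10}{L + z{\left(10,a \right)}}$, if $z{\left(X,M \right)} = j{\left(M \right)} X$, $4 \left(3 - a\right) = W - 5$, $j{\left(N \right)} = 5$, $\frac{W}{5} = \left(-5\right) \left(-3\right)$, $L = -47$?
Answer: $\frac{140}{3} \approx 46.667$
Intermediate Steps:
$W = 75$ ($W = 5 \left(\left(-5\right) \left(-3\right)\right) = 5 \cdot 15 = 75$)
$a = - \frac{29}{2}$ ($a = 3 - \frac{75 - 5}{4} = 3 - \frac{35}{2} = - \frac{29}{2} \approx -14.5$)
$z{\left(X,M \right)} = 5 X$
$\frac{14 \cdot 10}{L + z{\left(10,a \right)}} = \frac{14 \cdot 10}{-47 + 5 \cdot 10} = \frac{140}{-47 + 50} = \frac{140}{3}$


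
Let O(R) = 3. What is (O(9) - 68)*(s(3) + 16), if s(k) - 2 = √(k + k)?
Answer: -1170 - 65*√6 ≈ -1329.2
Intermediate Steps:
s(k) = 2 + √2*√k (s(k) = 2 + √(k + k) = 2 + √(2*k) = 2 + √2*√k)
(O(9) - 68)*(s(3) + 16) = (3 - 68)*((2 + √2*√3) + 16) = -65*((2 + √6) + 16) = -65*(18 + √6) = -1170 - 65*√6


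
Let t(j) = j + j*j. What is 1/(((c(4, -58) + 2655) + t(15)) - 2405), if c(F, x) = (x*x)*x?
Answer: -1/194622 ≈ -5.1382e-6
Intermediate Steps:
t(j) = j + j²
c(F, x) = x³ (c(F, x) = x²*x = x³)
1/(((c(4, -58) + 2655) + t(15)) - 2405) = 1/((((-58)³ + 2655) + 15*(1 + 15)) - 2405) = 1/(((-195112 + 2655) + 15*16) - 2405) = 1/((-192457 + 240) - 2405) = 1/(-192217 - 2405) = 1/(-194622) = -1/194622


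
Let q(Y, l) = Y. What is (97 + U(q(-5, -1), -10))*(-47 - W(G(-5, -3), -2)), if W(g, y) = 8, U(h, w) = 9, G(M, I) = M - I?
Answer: -5830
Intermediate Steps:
(97 + U(q(-5, -1), -10))*(-47 - W(G(-5, -3), -2)) = (97 + 9)*(-47 - 1*8) = 106*(-47 - 8) = 106*(-55) = -5830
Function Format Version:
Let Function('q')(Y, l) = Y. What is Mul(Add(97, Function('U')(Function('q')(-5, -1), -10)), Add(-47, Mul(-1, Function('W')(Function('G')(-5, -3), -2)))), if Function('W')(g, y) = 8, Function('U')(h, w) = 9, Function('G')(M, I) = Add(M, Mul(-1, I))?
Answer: -5830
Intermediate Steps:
Mul(Add(97, Function('U')(Function('q')(-5, -1), -10)), Add(-47, Mul(-1, Function('W')(Function('G')(-5, -3), -2)))) = Mul(Add(97, 9), Add(-47, Mul(-1, 8))) = Mul(106, Add(-47, -8)) = Mul(106, -55) = -5830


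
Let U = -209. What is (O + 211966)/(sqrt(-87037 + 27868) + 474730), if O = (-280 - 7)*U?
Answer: 7594255810/13256978357 - 175967*I*sqrt(489)/13256978357 ≈ 0.57285 - 0.00029352*I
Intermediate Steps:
O = 59983 (O = (-280 - 7)*(-209) = -287*(-209) = 59983)
(O + 211966)/(sqrt(-87037 + 27868) + 474730) = (59983 + 211966)/(sqrt(-87037 + 27868) + 474730) = 271949/(sqrt(-59169) + 474730) = 271949/(11*I*sqrt(489) + 474730) = 271949/(474730 + 11*I*sqrt(489))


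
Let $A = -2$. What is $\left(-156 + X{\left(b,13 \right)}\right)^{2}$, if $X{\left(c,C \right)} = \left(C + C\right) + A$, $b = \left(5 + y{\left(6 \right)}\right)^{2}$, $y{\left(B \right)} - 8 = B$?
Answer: $17424$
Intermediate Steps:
$y{\left(B \right)} = 8 + B$
$b = 361$ ($b = \left(5 + \left(8 + 6\right)\right)^{2} = \left(5 + 14\right)^{2} = 19^{2} = 361$)
$X{\left(c,C \right)} = -2 + 2 C$ ($X{\left(c,C \right)} = \left(C + C\right) - 2 = 2 C - 2 = -2 + 2 C$)
$\left(-156 + X{\left(b,13 \right)}\right)^{2} = \left(-156 + \left(-2 + 2 \cdot 13\right)\right)^{2} = \left(-156 + \left(-2 + 26\right)\right)^{2} = \left(-156 + 24\right)^{2} = \left(-132\right)^{2} = 17424$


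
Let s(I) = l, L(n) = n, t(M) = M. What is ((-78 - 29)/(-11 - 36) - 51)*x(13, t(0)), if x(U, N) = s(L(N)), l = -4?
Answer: 9160/47 ≈ 194.89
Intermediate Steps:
s(I) = -4
x(U, N) = -4
((-78 - 29)/(-11 - 36) - 51)*x(13, t(0)) = ((-78 - 29)/(-11 - 36) - 51)*(-4) = (-107/(-47) - 51)*(-4) = (-107*(-1/47) - 51)*(-4) = (107/47 - 51)*(-4) = -2290/47*(-4) = 9160/47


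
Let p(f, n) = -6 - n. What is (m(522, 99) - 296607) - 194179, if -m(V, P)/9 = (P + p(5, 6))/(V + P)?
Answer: -11288107/23 ≈ -4.9079e+5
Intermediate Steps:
m(V, P) = -9*(-12 + P)/(P + V) (m(V, P) = -9*(P + (-6 - 1*6))/(V + P) = -9*(P + (-6 - 6))/(P + V) = -9*(P - 12)/(P + V) = -9*(-12 + P)/(P + V))
(m(522, 99) - 296607) - 194179 = (9*(12 - 1*99)/(99 + 522) - 296607) - 194179 = (9*(12 - 99)/621 - 296607) - 194179 = (9*(1/621)*(-87) - 296607) - 194179 = (-29/23 - 296607) - 194179 = -6821990/23 - 194179 = -11288107/23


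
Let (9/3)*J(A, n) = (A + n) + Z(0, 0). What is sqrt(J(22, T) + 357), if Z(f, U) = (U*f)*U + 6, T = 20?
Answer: sqrt(373) ≈ 19.313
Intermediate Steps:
Z(f, U) = 6 + f*U**2 (Z(f, U) = f*U**2 + 6 = 6 + f*U**2)
J(A, n) = 2 + A/3 + n/3 (J(A, n) = ((A + n) + (6 + 0*0**2))/3 = ((A + n) + (6 + 0*0))/3 = ((A + n) + (6 + 0))/3 = ((A + n) + 6)/3 = (6 + A + n)/3 = 2 + A/3 + n/3)
sqrt(J(22, T) + 357) = sqrt((2 + (1/3)*22 + (1/3)*20) + 357) = sqrt((2 + 22/3 + 20/3) + 357) = sqrt(16 + 357) = sqrt(373)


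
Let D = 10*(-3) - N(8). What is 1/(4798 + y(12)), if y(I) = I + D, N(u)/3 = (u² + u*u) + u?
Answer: 1/4372 ≈ 0.00022873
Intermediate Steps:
N(u) = 3*u + 6*u² (N(u) = 3*((u² + u*u) + u) = 3*((u² + u²) + u) = 3*(2*u² + u) = 3*(u + 2*u²) = 3*u + 6*u²)
D = -438 (D = 10*(-3) - 3*8*(1 + 2*8) = -30 - 3*8*(1 + 16) = -30 - 3*8*17 = -30 - 1*408 = -30 - 408 = -438)
y(I) = -438 + I (y(I) = I - 438 = -438 + I)
1/(4798 + y(12)) = 1/(4798 + (-438 + 12)) = 1/(4798 - 426) = 1/4372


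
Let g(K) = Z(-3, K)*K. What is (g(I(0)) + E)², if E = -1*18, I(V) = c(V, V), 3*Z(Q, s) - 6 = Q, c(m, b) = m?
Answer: 324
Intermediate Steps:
Z(Q, s) = 2 + Q/3
I(V) = V
E = -18
g(K) = K (g(K) = (2 + (⅓)*(-3))*K = (2 - 1)*K = 1*K = K)
(g(I(0)) + E)² = (0 - 18)² = (-18)² = 324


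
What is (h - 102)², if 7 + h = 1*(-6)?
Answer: 13225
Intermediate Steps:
h = -13 (h = -7 + 1*(-6) = -7 - 6 = -13)
(h - 102)² = (-13 - 102)² = (-115)² = 13225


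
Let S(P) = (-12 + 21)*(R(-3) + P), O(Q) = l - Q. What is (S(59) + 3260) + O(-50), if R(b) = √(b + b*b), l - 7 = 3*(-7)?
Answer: 3827 + 9*√6 ≈ 3849.0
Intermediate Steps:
l = -14 (l = 7 + 3*(-7) = 7 - 21 = -14)
O(Q) = -14 - Q
R(b) = √(b + b²)
S(P) = 9*P + 9*√6 (S(P) = (-12 + 21)*(√(-3*(1 - 3)) + P) = 9*(√(-3*(-2)) + P) = 9*(√6 + P) = 9*(P + √6) = 9*P + 9*√6)
(S(59) + 3260) + O(-50) = ((9*59 + 9*√6) + 3260) + (-14 - 1*(-50)) = ((531 + 9*√6) + 3260) + (-14 + 50) = (3791 + 9*√6) + 36 = 3827 + 9*√6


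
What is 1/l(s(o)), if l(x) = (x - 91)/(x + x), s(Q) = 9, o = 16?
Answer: -9/41 ≈ -0.21951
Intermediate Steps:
l(x) = (-91 + x)/(2*x) (l(x) = (-91 + x)/((2*x)) = (-91 + x)*(1/(2*x)) = (-91 + x)/(2*x))
1/l(s(o)) = 1/((½)*(-91 + 9)/9) = 1/((½)*(⅑)*(-82)) = 1/(-41/9) = -9/41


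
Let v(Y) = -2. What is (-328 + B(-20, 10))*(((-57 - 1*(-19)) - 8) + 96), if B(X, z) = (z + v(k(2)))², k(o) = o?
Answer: -13200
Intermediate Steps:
B(X, z) = (-2 + z)² (B(X, z) = (z - 2)² = (-2 + z)²)
(-328 + B(-20, 10))*(((-57 - 1*(-19)) - 8) + 96) = (-328 + (-2 + 10)²)*(((-57 - 1*(-19)) - 8) + 96) = (-328 + 8²)*(((-57 + 19) - 8) + 96) = (-328 + 64)*((-38 - 8) + 96) = -264*(-46 + 96) = -264*50 = -13200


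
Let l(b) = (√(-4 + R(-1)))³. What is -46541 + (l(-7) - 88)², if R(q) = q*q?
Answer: -38824 + 528*I*√3 ≈ -38824.0 + 914.52*I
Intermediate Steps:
R(q) = q²
l(b) = -3*I*√3 (l(b) = (√(-4 + (-1)²))³ = (√(-4 + 1))³ = (√(-3))³ = (I*√3)³ = -3*I*√3)
-46541 + (l(-7) - 88)² = -46541 + (-3*I*√3 - 88)² = -46541 + (-88 - 3*I*√3)²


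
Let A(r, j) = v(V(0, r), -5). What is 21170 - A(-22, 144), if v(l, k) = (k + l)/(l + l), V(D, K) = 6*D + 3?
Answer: 63511/3 ≈ 21170.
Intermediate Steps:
V(D, K) = 3 + 6*D
v(l, k) = (k + l)/(2*l) (v(l, k) = (k + l)/((2*l)) = (k + l)*(1/(2*l)) = (k + l)/(2*l))
A(r, j) = -⅓ (A(r, j) = (-5 + (3 + 6*0))/(2*(3 + 6*0)) = (-5 + (3 + 0))/(2*(3 + 0)) = (½)*(-5 + 3)/3 = (½)*(⅓)*(-2) = -⅓)
21170 - A(-22, 144) = 21170 - 1*(-⅓) = 21170 + ⅓ = 63511/3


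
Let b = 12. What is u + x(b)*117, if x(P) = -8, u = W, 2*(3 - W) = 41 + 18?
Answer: -1925/2 ≈ -962.50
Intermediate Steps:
W = -53/2 (W = 3 - (41 + 18)/2 = 3 - 1/2*59 = 3 - 59/2 = -53/2 ≈ -26.500)
u = -53/2 ≈ -26.500
u + x(b)*117 = -53/2 - 8*117 = -53/2 - 936 = -1925/2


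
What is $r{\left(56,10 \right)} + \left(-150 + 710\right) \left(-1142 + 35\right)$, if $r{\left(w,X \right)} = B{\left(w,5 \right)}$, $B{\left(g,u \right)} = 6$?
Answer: $-619914$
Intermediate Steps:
$r{\left(w,X \right)} = 6$
$r{\left(56,10 \right)} + \left(-150 + 710\right) \left(-1142 + 35\right) = 6 + \left(-150 + 710\right) \left(-1142 + 35\right) = 6 + 560 \left(-1107\right) = 6 - 619920 = -619914$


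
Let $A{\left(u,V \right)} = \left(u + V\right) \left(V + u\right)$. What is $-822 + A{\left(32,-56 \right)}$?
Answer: $-246$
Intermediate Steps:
$A{\left(u,V \right)} = \left(V + u\right)^{2}$ ($A{\left(u,V \right)} = \left(V + u\right) \left(V + u\right) = \left(V + u\right)^{2}$)
$-822 + A{\left(32,-56 \right)} = -822 + \left(-56 + 32\right)^{2} = -822 + \left(-24\right)^{2} = -822 + 576 = -246$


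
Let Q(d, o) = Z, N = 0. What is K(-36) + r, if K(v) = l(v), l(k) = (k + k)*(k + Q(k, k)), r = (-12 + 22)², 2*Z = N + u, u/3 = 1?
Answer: 2584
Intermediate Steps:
u = 3 (u = 3*1 = 3)
Z = 3/2 (Z = (0 + 3)/2 = (½)*3 = 3/2 ≈ 1.5000)
r = 100 (r = 10² = 100)
Q(d, o) = 3/2
l(k) = 2*k*(3/2 + k) (l(k) = (k + k)*(k + 3/2) = (2*k)*(3/2 + k) = 2*k*(3/2 + k))
K(v) = v*(3 + 2*v)
K(-36) + r = -36*(3 + 2*(-36)) + 100 = -36*(3 - 72) + 100 = -36*(-69) + 100 = 2484 + 100 = 2584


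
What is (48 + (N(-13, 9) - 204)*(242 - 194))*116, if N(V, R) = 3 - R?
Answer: -1163712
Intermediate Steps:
(48 + (N(-13, 9) - 204)*(242 - 194))*116 = (48 + ((3 - 1*9) - 204)*(242 - 194))*116 = (48 + ((3 - 9) - 204)*48)*116 = (48 + (-6 - 204)*48)*116 = (48 - 210*48)*116 = (48 - 10080)*116 = -10032*116 = -1163712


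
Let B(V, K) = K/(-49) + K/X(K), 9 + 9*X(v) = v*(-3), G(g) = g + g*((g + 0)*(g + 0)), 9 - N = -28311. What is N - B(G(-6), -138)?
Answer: 20815384/735 ≈ 28320.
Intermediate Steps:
N = 28320 (N = 9 - 1*(-28311) = 9 + 28311 = 28320)
G(g) = g + g³ (G(g) = g + g*(g*g) = g + g*g² = g + g³)
X(v) = -1 - v/3 (X(v) = -1 + (v*(-3))/9 = -1 + (-3*v)/9 = -1 - v/3)
B(V, K) = -K/49 + K/(-1 - K/3) (B(V, K) = K/(-49) + K/(-1 - K/3) = K*(-1/49) + K/(-1 - K/3) = -K/49 + K/(-1 - K/3))
N - B(G(-6), -138) = 28320 - (-138)*(-150 - 1*(-138))/(49*(3 - 138)) = 28320 - (-138)*(-150 + 138)/(49*(-135)) = 28320 - (-138)*(-1)*(-12)/(49*135) = 28320 - 1*(-184/735) = 28320 + 184/735 = 20815384/735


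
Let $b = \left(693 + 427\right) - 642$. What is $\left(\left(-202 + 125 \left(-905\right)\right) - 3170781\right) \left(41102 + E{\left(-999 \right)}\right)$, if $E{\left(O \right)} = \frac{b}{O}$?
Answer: $- \frac{134846853805360}{999} \approx -1.3498 \cdot 10^{11}$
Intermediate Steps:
$b = 478$ ($b = 1120 - 642 = 478$)
$E{\left(O \right)} = \frac{478}{O}$
$\left(\left(-202 + 125 \left(-905\right)\right) - 3170781\right) \left(41102 + E{\left(-999 \right)}\right) = \left(\left(-202 + 125 \left(-905\right)\right) - 3170781\right) \left(41102 + \frac{478}{-999}\right) = \left(\left(-202 - 113125\right) - 3170781\right) \left(41102 + 478 \left(- \frac{1}{999}\right)\right) = \left(-113327 - 3170781\right) \left(41102 - \frac{478}{999}\right) = \left(-3284108\right) \frac{41060420}{999} = - \frac{134846853805360}{999}$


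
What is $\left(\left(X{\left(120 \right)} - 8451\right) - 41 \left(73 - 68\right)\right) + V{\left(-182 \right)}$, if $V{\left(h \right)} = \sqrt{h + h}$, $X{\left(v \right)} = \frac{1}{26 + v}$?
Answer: $- \frac{1263775}{146} + 2 i \sqrt{91} \approx -8656.0 + 19.079 i$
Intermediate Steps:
$V{\left(h \right)} = \sqrt{2} \sqrt{h}$ ($V{\left(h \right)} = \sqrt{2 h} = \sqrt{2} \sqrt{h}$)
$\left(\left(X{\left(120 \right)} - 8451\right) - 41 \left(73 - 68\right)\right) + V{\left(-182 \right)} = \left(\left(\frac{1}{26 + 120} - 8451\right) - 41 \left(73 - 68\right)\right) + \sqrt{2} \sqrt{-182} = \left(\left(\frac{1}{146} - 8451\right) - 205\right) + \sqrt{2} i \sqrt{182} = \left(\left(\frac{1}{146} - 8451\right) - 205\right) + 2 i \sqrt{91} = \left(- \frac{1233845}{146} - 205\right) + 2 i \sqrt{91} = - \frac{1263775}{146} + 2 i \sqrt{91}$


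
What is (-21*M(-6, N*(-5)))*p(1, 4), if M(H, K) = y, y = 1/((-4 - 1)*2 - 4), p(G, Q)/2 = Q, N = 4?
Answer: 12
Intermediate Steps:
p(G, Q) = 2*Q
y = -1/14 (y = 1/(-5*2 - 4) = 1/(-10 - 4) = 1/(-14) = -1/14 ≈ -0.071429)
M(H, K) = -1/14
(-21*M(-6, N*(-5)))*p(1, 4) = (-21*(-1/14))*(2*4) = (3/2)*8 = 12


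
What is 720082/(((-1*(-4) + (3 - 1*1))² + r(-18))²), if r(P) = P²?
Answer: 360041/64800 ≈ 5.5562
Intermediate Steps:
720082/(((-1*(-4) + (3 - 1*1))² + r(-18))²) = 720082/(((-1*(-4) + (3 - 1*1))² + (-18)²)²) = 720082/(((4 + (3 - 1))² + 324)²) = 720082/(((4 + 2)² + 324)²) = 720082/((6² + 324)²) = 720082/((36 + 324)²) = 720082/(360²) = 720082/129600 = 720082*(1/129600) = 360041/64800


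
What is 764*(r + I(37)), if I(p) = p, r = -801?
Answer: -583696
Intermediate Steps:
764*(r + I(37)) = 764*(-801 + 37) = 764*(-764) = -583696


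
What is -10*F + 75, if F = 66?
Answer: -585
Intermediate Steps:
-10*F + 75 = -10*66 + 75 = -660 + 75 = -585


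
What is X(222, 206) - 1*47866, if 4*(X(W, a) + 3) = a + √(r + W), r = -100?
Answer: -95635/2 + √122/4 ≈ -47815.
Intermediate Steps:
X(W, a) = -3 + a/4 + √(-100 + W)/4 (X(W, a) = -3 + (a + √(-100 + W))/4 = -3 + (a/4 + √(-100 + W)/4) = -3 + a/4 + √(-100 + W)/4)
X(222, 206) - 1*47866 = (-3 + (¼)*206 + √(-100 + 222)/4) - 1*47866 = (-3 + 103/2 + √122/4) - 47866 = (97/2 + √122/4) - 47866 = -95635/2 + √122/4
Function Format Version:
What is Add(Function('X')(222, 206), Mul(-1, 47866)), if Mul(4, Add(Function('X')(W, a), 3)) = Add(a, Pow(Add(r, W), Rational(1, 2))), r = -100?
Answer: Add(Rational(-95635, 2), Mul(Rational(1, 4), Pow(122, Rational(1, 2)))) ≈ -47815.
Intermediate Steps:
Function('X')(W, a) = Add(-3, Mul(Rational(1, 4), a), Mul(Rational(1, 4), Pow(Add(-100, W), Rational(1, 2)))) (Function('X')(W, a) = Add(-3, Mul(Rational(1, 4), Add(a, Pow(Add(-100, W), Rational(1, 2))))) = Add(-3, Add(Mul(Rational(1, 4), a), Mul(Rational(1, 4), Pow(Add(-100, W), Rational(1, 2))))) = Add(-3, Mul(Rational(1, 4), a), Mul(Rational(1, 4), Pow(Add(-100, W), Rational(1, 2)))))
Add(Function('X')(222, 206), Mul(-1, 47866)) = Add(Add(-3, Mul(Rational(1, 4), 206), Mul(Rational(1, 4), Pow(Add(-100, 222), Rational(1, 2)))), Mul(-1, 47866)) = Add(Add(-3, Rational(103, 2), Mul(Rational(1, 4), Pow(122, Rational(1, 2)))), -47866) = Add(Add(Rational(97, 2), Mul(Rational(1, 4), Pow(122, Rational(1, 2)))), -47866) = Add(Rational(-95635, 2), Mul(Rational(1, 4), Pow(122, Rational(1, 2))))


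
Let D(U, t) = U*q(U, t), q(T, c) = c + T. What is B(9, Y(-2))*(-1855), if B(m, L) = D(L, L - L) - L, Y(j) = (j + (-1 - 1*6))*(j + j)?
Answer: -2337300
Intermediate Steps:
q(T, c) = T + c
Y(j) = 2*j*(-7 + j) (Y(j) = (j + (-1 - 6))*(2*j) = (j - 7)*(2*j) = (-7 + j)*(2*j) = 2*j*(-7 + j))
D(U, t) = U*(U + t)
B(m, L) = L² - L (B(m, L) = L*(L + (L - L)) - L = L*(L + 0) - L = L*L - L = L² - L)
B(9, Y(-2))*(-1855) = ((2*(-2)*(-7 - 2))*(-1 + 2*(-2)*(-7 - 2)))*(-1855) = ((2*(-2)*(-9))*(-1 + 2*(-2)*(-9)))*(-1855) = (36*(-1 + 36))*(-1855) = (36*35)*(-1855) = 1260*(-1855) = -2337300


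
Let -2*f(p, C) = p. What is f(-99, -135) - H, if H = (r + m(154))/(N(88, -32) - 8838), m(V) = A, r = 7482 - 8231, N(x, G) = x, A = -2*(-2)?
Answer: 43238/875 ≈ 49.415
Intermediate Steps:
A = 4
r = -749
f(p, C) = -p/2
m(V) = 4
H = 149/1750 (H = (-749 + 4)/(88 - 8838) = -745/(-8750) = -745*(-1/8750) = 149/1750 ≈ 0.085143)
f(-99, -135) - H = -½*(-99) - 1*149/1750 = 99/2 - 149/1750 = 43238/875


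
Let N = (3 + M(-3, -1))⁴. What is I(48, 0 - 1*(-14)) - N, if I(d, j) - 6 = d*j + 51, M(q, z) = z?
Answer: 713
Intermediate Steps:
I(d, j) = 57 + d*j (I(d, j) = 6 + (d*j + 51) = 6 + (51 + d*j) = 57 + d*j)
N = 16 (N = (3 - 1)⁴ = 2⁴ = 16)
I(48, 0 - 1*(-14)) - N = (57 + 48*(0 - 1*(-14))) - 1*16 = (57 + 48*(0 + 14)) - 16 = (57 + 48*14) - 16 = (57 + 672) - 16 = 729 - 16 = 713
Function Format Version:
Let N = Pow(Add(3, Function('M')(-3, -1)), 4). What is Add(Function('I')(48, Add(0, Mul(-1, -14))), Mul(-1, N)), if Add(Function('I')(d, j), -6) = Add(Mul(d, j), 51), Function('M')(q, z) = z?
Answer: 713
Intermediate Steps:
Function('I')(d, j) = Add(57, Mul(d, j)) (Function('I')(d, j) = Add(6, Add(Mul(d, j), 51)) = Add(6, Add(51, Mul(d, j))) = Add(57, Mul(d, j)))
N = 16 (N = Pow(Add(3, -1), 4) = Pow(2, 4) = 16)
Add(Function('I')(48, Add(0, Mul(-1, -14))), Mul(-1, N)) = Add(Add(57, Mul(48, Add(0, Mul(-1, -14)))), Mul(-1, 16)) = Add(Add(57, Mul(48, Add(0, 14))), -16) = Add(Add(57, Mul(48, 14)), -16) = Add(Add(57, 672), -16) = Add(729, -16) = 713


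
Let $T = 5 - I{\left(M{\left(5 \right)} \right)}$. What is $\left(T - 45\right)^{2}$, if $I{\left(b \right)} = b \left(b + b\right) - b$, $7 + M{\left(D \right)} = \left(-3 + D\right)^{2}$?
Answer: $3721$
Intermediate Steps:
$M{\left(D \right)} = -7 + \left(-3 + D\right)^{2}$
$I{\left(b \right)} = - b + 2 b^{2}$ ($I{\left(b \right)} = b 2 b - b = 2 b^{2} - b = - b + 2 b^{2}$)
$T = -16$ ($T = 5 - \left(-7 + \left(-3 + 5\right)^{2}\right) \left(-1 + 2 \left(-7 + \left(-3 + 5\right)^{2}\right)\right) = 5 - \left(-7 + 2^{2}\right) \left(-1 + 2 \left(-7 + 2^{2}\right)\right) = 5 - \left(-7 + 4\right) \left(-1 + 2 \left(-7 + 4\right)\right) = 5 - - 3 \left(-1 + 2 \left(-3\right)\right) = 5 - - 3 \left(-1 - 6\right) = 5 - \left(-3\right) \left(-7\right) = 5 - 21 = -16$)
$\left(T - 45\right)^{2} = \left(-16 - 45\right)^{2} = \left(-61\right)^{2} = 3721$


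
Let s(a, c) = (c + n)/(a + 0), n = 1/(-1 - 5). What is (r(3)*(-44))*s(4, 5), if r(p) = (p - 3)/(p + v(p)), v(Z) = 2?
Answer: 0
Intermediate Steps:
n = -⅙ (n = 1/(-6) = -⅙ ≈ -0.16667)
s(a, c) = (-⅙ + c)/a (s(a, c) = (c - ⅙)/(a + 0) = (-⅙ + c)/a)
r(p) = (-3 + p)/(2 + p) (r(p) = (p - 3)/(p + 2) = (-3 + p)/(2 + p))
(r(3)*(-44))*s(4, 5) = (((-3 + 3)/(2 + 3))*(-44))*((-⅙ + 5)/4) = ((0/5)*(-44))*((¼)*(29/6)) = (((⅕)*0)*(-44))*(29/24) = (0*(-44))*(29/24) = 0*(29/24) = 0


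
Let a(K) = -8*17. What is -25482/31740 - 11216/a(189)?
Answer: 7344381/89930 ≈ 81.668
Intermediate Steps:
a(K) = -136
-25482/31740 - 11216/a(189) = -25482/31740 - 11216/(-136) = -25482*1/31740 - 11216*(-1/136) = -4247/5290 + 1402/17 = 7344381/89930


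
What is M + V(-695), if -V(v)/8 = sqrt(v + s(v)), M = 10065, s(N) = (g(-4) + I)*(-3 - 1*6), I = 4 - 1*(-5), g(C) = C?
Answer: 10065 - 16*I*sqrt(185) ≈ 10065.0 - 217.62*I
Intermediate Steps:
I = 9 (I = 4 + 5 = 9)
s(N) = -45 (s(N) = (-4 + 9)*(-3 - 1*6) = 5*(-3 - 6) = 5*(-9) = -45)
V(v) = -8*sqrt(-45 + v) (V(v) = -8*sqrt(v - 45) = -8*sqrt(-45 + v))
M + V(-695) = 10065 - 8*sqrt(-45 - 695) = 10065 - 16*I*sqrt(185)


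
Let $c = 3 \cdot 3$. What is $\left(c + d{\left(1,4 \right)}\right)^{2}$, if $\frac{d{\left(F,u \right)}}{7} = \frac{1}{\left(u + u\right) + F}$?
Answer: $\frac{7744}{81} \approx 95.605$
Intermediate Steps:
$c = 9$
$d{\left(F,u \right)} = \frac{7}{F + 2 u}$ ($d{\left(F,u \right)} = \frac{7}{\left(u + u\right) + F} = \frac{7}{2 u + F} = \frac{7}{F + 2 u}$)
$\left(c + d{\left(1,4 \right)}\right)^{2} = \left(9 + \frac{7}{1 + 2 \cdot 4}\right)^{2} = \left(9 + \frac{7}{1 + 8}\right)^{2} = \left(9 + \frac{7}{9}\right)^{2} = \left(\frac{88}{9}\right)^{2} = \frac{7744}{81}$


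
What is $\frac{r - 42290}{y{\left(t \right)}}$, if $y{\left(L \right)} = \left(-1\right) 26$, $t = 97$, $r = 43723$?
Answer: $- \frac{1433}{26} \approx -55.115$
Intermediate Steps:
$y{\left(L \right)} = -26$
$\frac{r - 42290}{y{\left(t \right)}} = \frac{43723 - 42290}{-26} = \left(43723 - 42290\right) \left(- \frac{1}{26}\right) = 1433 \left(- \frac{1}{26}\right) = - \frac{1433}{26}$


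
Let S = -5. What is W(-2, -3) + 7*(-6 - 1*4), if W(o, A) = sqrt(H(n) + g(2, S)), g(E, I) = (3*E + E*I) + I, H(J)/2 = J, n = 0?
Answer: -70 + 3*I ≈ -70.0 + 3.0*I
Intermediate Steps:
H(J) = 2*J
g(E, I) = I + 3*E + E*I
W(o, A) = 3*I (W(o, A) = sqrt(2*0 + (-5 + 3*2 + 2*(-5))) = sqrt(0 + (-5 + 6 - 10)) = sqrt(0 - 9) = sqrt(-9) = 3*I)
W(-2, -3) + 7*(-6 - 1*4) = 3*I + 7*(-6 - 1*4) = 3*I + 7*(-6 - 4) = 3*I + 7*(-10) = 3*I - 70 = -70 + 3*I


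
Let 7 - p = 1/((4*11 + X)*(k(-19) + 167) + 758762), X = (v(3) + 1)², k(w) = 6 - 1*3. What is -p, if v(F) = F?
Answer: -5382733/768962 ≈ -7.0000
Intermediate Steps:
k(w) = 3 (k(w) = 6 - 3 = 3)
X = 16 (X = (3 + 1)² = 4² = 16)
p = 5382733/768962 (p = 7 - 1/((4*11 + 16)*(3 + 167) + 758762) = 7 - 1/((44 + 16)*170 + 758762) = 7 - 1/(60*170 + 758762) = 7 - 1/(10200 + 758762) = 7 - 1/768962 = 5382733/768962 ≈ 7.0000)
-p = -1*5382733/768962 = -5382733/768962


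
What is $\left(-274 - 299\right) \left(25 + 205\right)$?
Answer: $-131790$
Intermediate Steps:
$\left(-274 - 299\right) \left(25 + 205\right) = \left(-573\right) 230 = -131790$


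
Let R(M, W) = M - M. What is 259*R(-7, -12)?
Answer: 0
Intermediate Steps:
R(M, W) = 0
259*R(-7, -12) = 259*0 = 0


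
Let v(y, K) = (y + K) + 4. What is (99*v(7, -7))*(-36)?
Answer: -14256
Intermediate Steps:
v(y, K) = 4 + K + y (v(y, K) = (K + y) + 4 = 4 + K + y)
(99*v(7, -7))*(-36) = (99*(4 - 7 + 7))*(-36) = (99*4)*(-36) = 396*(-36) = -14256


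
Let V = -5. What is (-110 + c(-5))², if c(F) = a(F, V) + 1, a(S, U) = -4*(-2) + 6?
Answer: 9025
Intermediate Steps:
a(S, U) = 14 (a(S, U) = 8 + 6 = 14)
c(F) = 15 (c(F) = 14 + 1 = 15)
(-110 + c(-5))² = (-110 + 15)² = (-95)² = 9025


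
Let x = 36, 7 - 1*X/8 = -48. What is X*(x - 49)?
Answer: -5720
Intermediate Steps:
X = 440 (X = 56 - 8*(-48) = 56 + 384 = 440)
X*(x - 49) = 440*(36 - 49) = 440*(-13) = -5720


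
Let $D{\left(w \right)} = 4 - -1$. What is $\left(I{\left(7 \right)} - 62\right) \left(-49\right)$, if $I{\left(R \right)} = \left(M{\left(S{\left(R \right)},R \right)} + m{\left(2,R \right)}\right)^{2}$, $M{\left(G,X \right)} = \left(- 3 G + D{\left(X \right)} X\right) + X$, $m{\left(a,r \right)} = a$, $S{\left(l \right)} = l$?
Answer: $-22883$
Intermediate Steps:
$D{\left(w \right)} = 5$ ($D{\left(w \right)} = 4 + 1 = 5$)
$M{\left(G,X \right)} = - 3 G + 6 X$ ($M{\left(G,X \right)} = \left(- 3 G + 5 X\right) + X = - 3 G + 6 X$)
$I{\left(R \right)} = \left(2 + 3 R\right)^{2}$ ($I{\left(R \right)} = \left(\left(- 3 R + 6 R\right) + 2\right)^{2} = \left(3 R + 2\right)^{2} = \left(2 + 3 R\right)^{2}$)
$\left(I{\left(7 \right)} - 62\right) \left(-49\right) = \left(\left(2 + 3 \cdot 7\right)^{2} - 62\right) \left(-49\right) = \left(\left(2 + 21\right)^{2} - 62\right) \left(-49\right) = \left(23^{2} - 62\right) \left(-49\right) = \left(529 - 62\right) \left(-49\right) = 467 \left(-49\right) = -22883$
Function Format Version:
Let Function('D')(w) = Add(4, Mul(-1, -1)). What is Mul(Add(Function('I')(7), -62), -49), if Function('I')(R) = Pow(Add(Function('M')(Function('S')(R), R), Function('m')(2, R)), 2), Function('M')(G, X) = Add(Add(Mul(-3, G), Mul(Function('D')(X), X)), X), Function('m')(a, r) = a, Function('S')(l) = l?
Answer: -22883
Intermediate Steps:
Function('D')(w) = 5 (Function('D')(w) = Add(4, 1) = 5)
Function('M')(G, X) = Add(Mul(-3, G), Mul(6, X)) (Function('M')(G, X) = Add(Add(Mul(-3, G), Mul(5, X)), X) = Add(Mul(-3, G), Mul(6, X)))
Function('I')(R) = Pow(Add(2, Mul(3, R)), 2) (Function('I')(R) = Pow(Add(Add(Mul(-3, R), Mul(6, R)), 2), 2) = Pow(Add(Mul(3, R), 2), 2) = Pow(Add(2, Mul(3, R)), 2))
Mul(Add(Function('I')(7), -62), -49) = Mul(Add(Pow(Add(2, Mul(3, 7)), 2), -62), -49) = Mul(Add(Pow(Add(2, 21), 2), -62), -49) = Mul(Add(Pow(23, 2), -62), -49) = Mul(Add(529, -62), -49) = Mul(467, -49) = -22883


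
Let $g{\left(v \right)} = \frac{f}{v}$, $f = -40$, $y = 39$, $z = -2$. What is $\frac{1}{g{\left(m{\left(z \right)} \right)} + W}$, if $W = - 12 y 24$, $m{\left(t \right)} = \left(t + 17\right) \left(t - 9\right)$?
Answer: $- \frac{33}{370648} \approx -8.9033 \cdot 10^{-5}$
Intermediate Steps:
$m{\left(t \right)} = \left(-9 + t\right) \left(17 + t\right)$ ($m{\left(t \right)} = \left(17 + t\right) \left(-9 + t\right) = \left(-9 + t\right) \left(17 + t\right)$)
$W = -11232$ ($W = \left(-12\right) 39 \cdot 24 = \left(-468\right) 24 = -11232$)
$g{\left(v \right)} = - \frac{40}{v}$
$\frac{1}{g{\left(m{\left(z \right)} \right)} + W} = \frac{1}{- \frac{40}{-153 + \left(-2\right)^{2} + 8 \left(-2\right)} - 11232} = \frac{1}{- \frac{40}{-153 + 4 - 16} - 11232} = \frac{1}{- \frac{40}{-165} - 11232} = \frac{1}{\left(-40\right) \left(- \frac{1}{165}\right) - 11232} = \frac{1}{\frac{8}{33} - 11232} = \frac{1}{- \frac{370648}{33}} = - \frac{33}{370648}$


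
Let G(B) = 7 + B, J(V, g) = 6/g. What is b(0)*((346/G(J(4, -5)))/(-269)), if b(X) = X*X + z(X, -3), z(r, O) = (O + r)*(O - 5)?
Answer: -41520/7801 ≈ -5.3224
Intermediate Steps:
z(r, O) = (-5 + O)*(O + r) (z(r, O) = (O + r)*(-5 + O) = (-5 + O)*(O + r))
b(X) = 24 + X² - 8*X (b(X) = X*X + ((-3)² - 5*(-3) - 5*X - 3*X) = X² + (9 + 15 - 5*X - 3*X) = X² + (24 - 8*X) = 24 + X² - 8*X)
b(0)*((346/G(J(4, -5)))/(-269)) = (24 + 0² - 8*0)*((346/(7 + 6/(-5)))/(-269)) = (24 + 0 + 0)*((346/(7 + 6*(-⅕)))*(-1/269)) = 24*((346/(7 - 6/5))*(-1/269)) = 24*((346/(29/5))*(-1/269)) = 24*((346*(5/29))*(-1/269)) = 24*((1730/29)*(-1/269)) = 24*(-1730/7801) = -41520/7801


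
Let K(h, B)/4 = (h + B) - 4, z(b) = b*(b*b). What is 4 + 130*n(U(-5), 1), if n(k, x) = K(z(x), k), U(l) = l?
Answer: -4156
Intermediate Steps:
z(b) = b³ (z(b) = b*b² = b³)
K(h, B) = -16 + 4*B + 4*h (K(h, B) = 4*((h + B) - 4) = 4*((B + h) - 4) = 4*(-4 + B + h) = -16 + 4*B + 4*h)
n(k, x) = -16 + 4*k + 4*x³
4 + 130*n(U(-5), 1) = 4 + 130*(-16 + 4*(-5) + 4*1³) = 4 + 130*(-16 - 20 + 4*1) = 4 + 130*(-16 - 20 + 4) = 4 + 130*(-32) = 4 - 4160 = -4156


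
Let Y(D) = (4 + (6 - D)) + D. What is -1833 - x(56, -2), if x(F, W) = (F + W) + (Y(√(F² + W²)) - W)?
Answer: -1899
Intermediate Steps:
Y(D) = 10 (Y(D) = (10 - D) + D = 10)
x(F, W) = 10 + F (x(F, W) = (F + W) + (10 - W) = 10 + F)
-1833 - x(56, -2) = -1833 - (10 + 56) = -1833 - 1*66 = -1833 - 66 = -1899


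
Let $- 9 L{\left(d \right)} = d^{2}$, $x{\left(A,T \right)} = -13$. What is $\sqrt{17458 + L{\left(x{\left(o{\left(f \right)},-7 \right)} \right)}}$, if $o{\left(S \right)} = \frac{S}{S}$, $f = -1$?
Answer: $\frac{\sqrt{156953}}{3} \approx 132.06$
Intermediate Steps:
$o{\left(S \right)} = 1$
$L{\left(d \right)} = - \frac{d^{2}}{9}$
$\sqrt{17458 + L{\left(x{\left(o{\left(f \right)},-7 \right)} \right)}} = \sqrt{17458 - \frac{\left(-13\right)^{2}}{9}} = \sqrt{17458 - \frac{169}{9}} = \sqrt{\frac{156953}{9}} = \frac{\sqrt{156953}}{3}$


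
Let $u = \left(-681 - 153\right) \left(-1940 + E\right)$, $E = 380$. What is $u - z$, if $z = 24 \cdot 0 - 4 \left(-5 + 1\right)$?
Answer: $1301024$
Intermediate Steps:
$z = 16$ ($z = 0 - -16 = 0 + 16 = 16$)
$u = 1301040$ ($u = \left(-681 - 153\right) \left(-1940 + 380\right) = \left(-681 - 153\right) \left(-1560\right) = \left(-834\right) \left(-1560\right) = 1301040$)
$u - z = 1301040 - 16 = 1301024$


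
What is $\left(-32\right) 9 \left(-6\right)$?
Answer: $1728$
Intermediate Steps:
$\left(-32\right) 9 \left(-6\right) = \left(-288\right) \left(-6\right) = 1728$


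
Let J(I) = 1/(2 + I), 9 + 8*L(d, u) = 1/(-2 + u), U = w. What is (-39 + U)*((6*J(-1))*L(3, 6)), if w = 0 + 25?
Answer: 735/8 ≈ 91.875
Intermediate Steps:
w = 25
U = 25
L(d, u) = -9/8 + 1/(8*(-2 + u))
(-39 + U)*((6*J(-1))*L(3, 6)) = (-39 + 25)*((6/(2 - 1))*((19 - 9*6)/(8*(-2 + 6)))) = -14*6/1*(⅛)*(19 - 54)/4 = -14*6*1*(⅛)*(¼)*(-35) = -84*(-35)/32 = -14*(-105/16) = 735/8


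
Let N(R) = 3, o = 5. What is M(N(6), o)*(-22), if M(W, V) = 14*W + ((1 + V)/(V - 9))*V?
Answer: -759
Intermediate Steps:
M(W, V) = 14*W + V*(1 + V)/(-9 + V) (M(W, V) = 14*W + ((1 + V)/(-9 + V))*V = 14*W + V*(1 + V)/(-9 + V))
M(N(6), o)*(-22) = ((5 + 5**2 - 126*3 + 14*5*3)/(-9 + 5))*(-22) = ((5 + 25 - 378 + 210)/(-4))*(-22) = -1/4*(-138)*(-22) = (69/2)*(-22) = -759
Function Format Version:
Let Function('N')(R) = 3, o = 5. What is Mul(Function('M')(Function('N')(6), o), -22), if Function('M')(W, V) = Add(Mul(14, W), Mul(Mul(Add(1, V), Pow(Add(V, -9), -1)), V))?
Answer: -759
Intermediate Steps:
Function('M')(W, V) = Add(Mul(14, W), Mul(V, Pow(Add(-9, V), -1), Add(1, V))) (Function('M')(W, V) = Add(Mul(14, W), Mul(Mul(Add(1, V), Pow(Add(-9, V), -1)), V)) = Add(Mul(14, W), Mul(Mul(Pow(Add(-9, V), -1), Add(1, V)), V)) = Add(Mul(14, W), Mul(V, Pow(Add(-9, V), -1), Add(1, V))))
Mul(Function('M')(Function('N')(6), o), -22) = Mul(Mul(Pow(Add(-9, 5), -1), Add(5, Pow(5, 2), Mul(-126, 3), Mul(14, 5, 3))), -22) = Mul(Mul(Pow(-4, -1), Add(5, 25, -378, 210)), -22) = Mul(Mul(Rational(-1, 4), -138), -22) = Mul(Rational(69, 2), -22) = -759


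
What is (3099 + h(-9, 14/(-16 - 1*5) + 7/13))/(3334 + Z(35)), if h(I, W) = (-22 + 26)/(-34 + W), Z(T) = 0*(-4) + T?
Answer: 1374871/1494713 ≈ 0.91982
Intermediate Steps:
Z(T) = T (Z(T) = 0 + T = T)
h(I, W) = 4/(-34 + W)
(3099 + h(-9, 14/(-16 - 1*5) + 7/13))/(3334 + Z(35)) = (3099 + 4/(-34 + (14/(-16 - 1*5) + 7/13)))/(3334 + 35) = (3099 + 4/(-34 + (14/(-16 - 5) + 7*(1/13))))/3369 = (3099 + 4/(-34 + (14/(-21) + 7/13)))*(1/3369) = (3099 + 4/(-34 + (14*(-1/21) + 7/13)))*(1/3369) = (3099 + 4/(-34 + (-⅔ + 7/13)))*(1/3369) = (3099 + 4/(-34 - 5/39))*(1/3369) = (3099 + 4/(-1331/39))*(1/3369) = (3099 + 4*(-39/1331))*(1/3369) = (3099 - 156/1331)*(1/3369) = (4124613/1331)*(1/3369) = 1374871/1494713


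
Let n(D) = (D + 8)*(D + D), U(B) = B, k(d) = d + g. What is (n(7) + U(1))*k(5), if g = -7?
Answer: -422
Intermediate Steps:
k(d) = -7 + d (k(d) = d - 7 = -7 + d)
n(D) = 2*D*(8 + D) (n(D) = (8 + D)*(2*D) = 2*D*(8 + D))
(n(7) + U(1))*k(5) = (2*7*(8 + 7) + 1)*(-7 + 5) = (2*7*15 + 1)*(-2) = (210 + 1)*(-2) = 211*(-2) = -422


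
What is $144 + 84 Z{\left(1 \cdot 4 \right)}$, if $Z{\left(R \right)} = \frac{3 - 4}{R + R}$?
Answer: $\frac{267}{2} \approx 133.5$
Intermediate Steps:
$Z{\left(R \right)} = - \frac{1}{2 R}$
$144 + 84 Z{\left(1 \cdot 4 \right)} = 144 + 84 \left(- \frac{1}{2 \cdot 1 \cdot 4}\right) = 144 + 84 \left(- \frac{1}{2 \cdot 4}\right) = 144 + 84 \left(\left(- \frac{1}{2}\right) \frac{1}{4}\right) = 144 + 84 \left(- \frac{1}{8}\right) = 144 - \frac{21}{2} = \frac{267}{2}$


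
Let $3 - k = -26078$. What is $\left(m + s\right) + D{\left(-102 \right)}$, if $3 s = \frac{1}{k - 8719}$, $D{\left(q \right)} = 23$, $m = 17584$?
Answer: $\frac{917078203}{52086} \approx 17607.0$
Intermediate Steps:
$k = 26081$ ($k = 3 - -26078 = 3 + 26078 = 26081$)
$s = \frac{1}{52086}$ ($s = \frac{1}{3 \left(26081 - 8719\right)} = \frac{1}{3 \cdot 17362} = \frac{1}{3} \cdot \frac{1}{17362} = \frac{1}{52086} \approx 1.9199 \cdot 10^{-5}$)
$\left(m + s\right) + D{\left(-102 \right)} = \left(17584 + \frac{1}{52086}\right) + 23 = \frac{915880225}{52086} + 23 = \frac{917078203}{52086}$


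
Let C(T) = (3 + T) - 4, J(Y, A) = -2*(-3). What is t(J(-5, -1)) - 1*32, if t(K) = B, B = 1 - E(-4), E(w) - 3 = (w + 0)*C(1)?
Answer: -34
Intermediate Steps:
J(Y, A) = 6
C(T) = -1 + T
E(w) = 3 (E(w) = 3 + (w + 0)*(-1 + 1) = 3 + w*0 = 3 + 0 = 3)
B = -2 (B = 1 - 1*3 = 1 - 3 = -2)
t(K) = -2
t(J(-5, -1)) - 1*32 = -2 - 1*32 = -2 - 32 = -34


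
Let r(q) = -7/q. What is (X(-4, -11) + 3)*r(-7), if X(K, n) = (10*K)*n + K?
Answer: 439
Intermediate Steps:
X(K, n) = K + 10*K*n (X(K, n) = 10*K*n + K = K + 10*K*n)
(X(-4, -11) + 3)*r(-7) = (-4*(1 + 10*(-11)) + 3)*(-7/(-7)) = (-4*(1 - 110) + 3)*(-7*(-1/7)) = (-4*(-109) + 3)*1 = (436 + 3)*1 = 439*1 = 439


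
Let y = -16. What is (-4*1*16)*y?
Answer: 1024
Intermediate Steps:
(-4*1*16)*y = (-4*1*16)*(-16) = -4*16*(-16) = -64*(-16) = 1024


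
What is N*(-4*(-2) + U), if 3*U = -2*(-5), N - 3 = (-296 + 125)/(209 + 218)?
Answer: 12580/427 ≈ 29.461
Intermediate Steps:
N = 1110/427 (N = 3 + (-296 + 125)/(209 + 218) = 3 - 171/427 = 1110/427 ≈ 2.5995)
U = 10/3 (U = (-2*(-5))/3 = (⅓)*10 = 10/3 ≈ 3.3333)
N*(-4*(-2) + U) = 1110*(-4*(-2) + 10/3)/427 = 1110*(8 + 10/3)/427 = (1110/427)*(34/3) = 12580/427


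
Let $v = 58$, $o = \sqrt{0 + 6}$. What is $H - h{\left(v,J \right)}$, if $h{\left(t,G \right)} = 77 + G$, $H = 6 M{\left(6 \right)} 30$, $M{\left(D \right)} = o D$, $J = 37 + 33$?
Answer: $-147 + 1080 \sqrt{6} \approx 2498.4$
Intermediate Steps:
$J = 70$
$o = \sqrt{6} \approx 2.4495$
$M{\left(D \right)} = D \sqrt{6}$ ($M{\left(D \right)} = \sqrt{6} D = D \sqrt{6}$)
$H = 1080 \sqrt{6}$ ($H = 6 \cdot 6 \sqrt{6} \cdot 30 = 36 \sqrt{6} \cdot 30 = 1080 \sqrt{6} \approx 2645.4$)
$H - h{\left(v,J \right)} = 1080 \sqrt{6} - \left(77 + 70\right) = 1080 \sqrt{6} - 147 = -147 + 1080 \sqrt{6}$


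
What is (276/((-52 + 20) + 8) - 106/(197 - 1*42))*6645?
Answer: -5019633/62 ≈ -80962.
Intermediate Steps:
(276/((-52 + 20) + 8) - 106/(197 - 1*42))*6645 = (276/(-32 + 8) - 106/(197 - 42))*6645 = (276/(-24) - 106/155)*6645 = (276*(-1/24) - 106*1/155)*6645 = (-23/2 - 106/155)*6645 = -3777/310*6645 = -5019633/62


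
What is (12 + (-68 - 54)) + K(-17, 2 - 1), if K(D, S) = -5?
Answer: -115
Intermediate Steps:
(12 + (-68 - 54)) + K(-17, 2 - 1) = (12 + (-68 - 54)) - 5 = (12 - 122) - 5 = -110 - 5 = -115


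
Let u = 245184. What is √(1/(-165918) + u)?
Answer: 7*√137747287004802/165918 ≈ 495.16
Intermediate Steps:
√(1/(-165918) + u) = √(1/(-165918) + 245184) = √(-1/165918 + 245184) = √(40680438911/165918) = 7*√137747287004802/165918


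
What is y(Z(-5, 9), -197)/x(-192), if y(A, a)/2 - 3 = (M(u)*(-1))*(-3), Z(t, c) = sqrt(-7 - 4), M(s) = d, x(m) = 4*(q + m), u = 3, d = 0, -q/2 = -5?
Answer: -3/364 ≈ -0.0082418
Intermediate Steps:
q = 10 (q = -2*(-5) = 10)
x(m) = 40 + 4*m (x(m) = 4*(10 + m) = 40 + 4*m)
M(s) = 0
Z(t, c) = I*sqrt(11) (Z(t, c) = sqrt(-11) = I*sqrt(11))
y(A, a) = 6 (y(A, a) = 6 + 2*((0*(-1))*(-3)) = 6 + 2*(0*(-3)) = 6 + 2*0 = 6 + 0 = 6)
y(Z(-5, 9), -197)/x(-192) = 6/(40 + 4*(-192)) = 6/(40 - 768) = 6/(-728) = 6*(-1/728) = -3/364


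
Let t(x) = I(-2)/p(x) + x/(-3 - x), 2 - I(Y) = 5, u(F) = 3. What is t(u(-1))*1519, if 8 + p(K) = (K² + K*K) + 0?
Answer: -6076/5 ≈ -1215.2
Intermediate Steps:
p(K) = -8 + 2*K² (p(K) = -8 + ((K² + K*K) + 0) = -8 + ((K² + K²) + 0) = -8 + (2*K² + 0) = -8 + 2*K²)
I(Y) = -3 (I(Y) = 2 - 1*5 = 2 - 5 = -3)
t(x) = -3/(-8 + 2*x²) + x/(-3 - x)
t(u(-1))*1519 = ((-9 - 3*3 - 2*3*(-4 + 3²))/(2*(-4 + 3²)*(3 + 3)))*1519 = ((½)*(-9 - 9 - 2*3*(-4 + 9))/((-4 + 9)*6))*1519 = ((½)*(⅙)*(-9 - 9 - 2*3*5)/5)*1519 = ((½)*(⅕)*(⅙)*(-9 - 9 - 30))*1519 = ((½)*(⅕)*(⅙)*(-48))*1519 = -⅘*1519 = -6076/5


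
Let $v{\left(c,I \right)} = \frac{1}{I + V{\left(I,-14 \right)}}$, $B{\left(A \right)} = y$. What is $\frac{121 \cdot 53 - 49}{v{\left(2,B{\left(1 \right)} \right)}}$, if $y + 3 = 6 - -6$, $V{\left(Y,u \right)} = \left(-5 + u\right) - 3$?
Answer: $-82732$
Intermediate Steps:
$V{\left(Y,u \right)} = -8 + u$
$y = 9$ ($y = -3 + \left(6 - -6\right) = -3 + \left(6 + 6\right) = -3 + 12 = 9$)
$B{\left(A \right)} = 9$
$v{\left(c,I \right)} = \frac{1}{-22 + I}$ ($v{\left(c,I \right)} = \frac{1}{I - 22} = \frac{1}{-22 + I}$)
$\frac{121 \cdot 53 - 49}{v{\left(2,B{\left(1 \right)} \right)}} = \frac{121 \cdot 53 - 49}{\frac{1}{-22 + 9}} = \frac{6413 - 49}{\frac{1}{-13}} = \frac{6364}{- \frac{1}{13}} = 6364 \left(-13\right) = -82732$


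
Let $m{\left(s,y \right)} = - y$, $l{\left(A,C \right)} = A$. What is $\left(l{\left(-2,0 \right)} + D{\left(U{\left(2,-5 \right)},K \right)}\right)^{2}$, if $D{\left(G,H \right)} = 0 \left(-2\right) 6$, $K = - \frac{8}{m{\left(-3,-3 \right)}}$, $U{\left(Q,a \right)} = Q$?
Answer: $4$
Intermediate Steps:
$K = - \frac{8}{3}$ ($K = - \frac{8}{\left(-1\right) \left(-3\right)} = - \frac{8}{3} \approx -2.6667$)
$D{\left(G,H \right)} = 0$ ($D{\left(G,H \right)} = 0 \cdot 6 = 0$)
$\left(l{\left(-2,0 \right)} + D{\left(U{\left(2,-5 \right)},K \right)}\right)^{2} = \left(-2 + 0\right)^{2} = \left(-2\right)^{2} = 4$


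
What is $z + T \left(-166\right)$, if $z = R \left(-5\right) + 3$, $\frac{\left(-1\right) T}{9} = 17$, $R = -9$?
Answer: $25446$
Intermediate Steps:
$T = -153$ ($T = \left(-9\right) 17 = -153$)
$z = 48$ ($z = \left(-9\right) \left(-5\right) + 3 = 45 + 3 = 48$)
$z + T \left(-166\right) = 48 - -25398 = 48 + 25398 = 25446$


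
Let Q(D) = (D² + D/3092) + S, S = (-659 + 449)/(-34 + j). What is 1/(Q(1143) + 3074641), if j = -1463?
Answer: 1542908/6759619596517 ≈ 2.2825e-7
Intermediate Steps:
S = 70/499 (S = (-659 + 449)/(-34 - 1463) = -210/(-1497) = -210*(-1/1497) = 70/499 ≈ 0.14028)
Q(D) = 70/499 + D² + D/3092 (Q(D) = (D² + D/3092) + 70/499 = 70/499 + D² + D/3092)
1/(Q(1143) + 3074641) = 1/((70/499 + 1143² + (1/3092)*1143) + 3074641) = 1/((70/499 + 1306449 + 1143/3092) + 3074641) = 1/(2015731400489/1542908 + 3074641) = 1/(6759619596517/1542908) = 1542908/6759619596517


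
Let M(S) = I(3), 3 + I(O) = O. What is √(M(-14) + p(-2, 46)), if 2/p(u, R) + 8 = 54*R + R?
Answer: √1261/1261 ≈ 0.028161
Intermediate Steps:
p(u, R) = 2/(-8 + 55*R) (p(u, R) = 2/(-8 + (54*R + R)) = 2/(-8 + 55*R))
I(O) = -3 + O
M(S) = 0 (M(S) = -3 + 3 = 0)
√(M(-14) + p(-2, 46)) = √(0 + 2/(-8 + 55*46)) = √(0 + 2/(-8 + 2530)) = √(0 + 2/2522) = √(0 + 2*(1/2522)) = √(0 + 1/1261) = √(1/1261) = √1261/1261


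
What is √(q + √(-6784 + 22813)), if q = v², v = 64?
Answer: √(4096 + 3*√1781) ≈ 64.982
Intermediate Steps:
q = 4096 (q = 64² = 4096)
√(q + √(-6784 + 22813)) = √(4096 + √(-6784 + 22813)) = √(4096 + √16029) = √(4096 + 3*√1781)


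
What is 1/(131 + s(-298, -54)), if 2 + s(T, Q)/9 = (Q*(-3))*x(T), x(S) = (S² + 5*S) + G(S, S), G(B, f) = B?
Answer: 1/126869441 ≈ 7.8821e-9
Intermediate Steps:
x(S) = S² + 6*S (x(S) = (S² + 5*S) + S = S² + 6*S)
s(T, Q) = -18 - 27*Q*T*(6 + T) (s(T, Q) = -18 + 9*((Q*(-3))*(T*(6 + T))) = -18 + 9*((-3*Q)*(T*(6 + T))) = -18 + 9*(-3*Q*T*(6 + T)) = -18 - 27*Q*T*(6 + T))
1/(131 + s(-298, -54)) = 1/(131 + (-18 - 27*(-54)*(-298)*(6 - 298))) = 1/(131 + (-18 - 27*(-54)*(-298)*(-292))) = 1/(131 + (-18 + 126869328)) = 1/(131 + 126869310) = 1/126869441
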